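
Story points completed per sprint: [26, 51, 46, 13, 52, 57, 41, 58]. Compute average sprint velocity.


Formula: Avg velocity = Total points / Number of sprints
Points: [26, 51, 46, 13, 52, 57, 41, 58]
Sum = 26 + 51 + 46 + 13 + 52 + 57 + 41 + 58 = 344
Avg velocity = 344 / 8 = 43.0 points/sprint

43.0 points/sprint


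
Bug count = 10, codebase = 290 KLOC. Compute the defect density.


Defect density = defects / KLOC
Defect density = 10 / 290
Defect density = 0.034 defects/KLOC

0.034 defects/KLOC


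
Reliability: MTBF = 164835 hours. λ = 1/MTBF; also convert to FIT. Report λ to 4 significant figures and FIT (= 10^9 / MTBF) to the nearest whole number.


Formula: λ = 1 / MTBF; FIT = λ × 1e9 = 1e9 / MTBF
λ = 1 / 164835 ≈ 6.067e-06 failures/hour
FIT = 1e9 / 164835 ≈ 6067 failures per 1e9 hours (nearest whole number)

λ = 6.067e-06 /h, FIT = 6067


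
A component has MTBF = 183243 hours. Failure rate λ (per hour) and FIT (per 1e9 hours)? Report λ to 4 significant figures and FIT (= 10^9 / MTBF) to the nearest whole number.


Formula: λ = 1 / MTBF; FIT = λ × 1e9 = 1e9 / MTBF
λ = 1 / 183243 ≈ 5.457e-06 failures/hour
FIT = 1e9 / 183243 ≈ 5457 failures per 1e9 hours (nearest whole number)

λ = 5.457e-06 /h, FIT = 5457


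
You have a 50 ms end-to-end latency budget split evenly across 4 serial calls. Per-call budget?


Formula: per_stage = total_budget / stages
per_stage = 50 / 4
per_stage = 12.5 ms

12.5 ms


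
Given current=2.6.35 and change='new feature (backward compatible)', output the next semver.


Current: 2.6.35
Change category: 'new feature (backward compatible)' → minor bump
SemVer rule: minor bump → increment MINOR, reset PATCH to 0 (MAJOR unchanged)
New: 2.7.0

2.7.0


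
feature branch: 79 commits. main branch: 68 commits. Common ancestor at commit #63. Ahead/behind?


Common ancestor: commit #63
feature commits after divergence: 79 - 63 = 16
main commits after divergence: 68 - 63 = 5
feature is 16 commits ahead of main
main is 5 commits ahead of feature

feature ahead: 16, main ahead: 5


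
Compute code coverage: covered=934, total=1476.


Coverage = covered / total * 100
Coverage = 934 / 1476 * 100
Coverage = 63.28%

63.28%


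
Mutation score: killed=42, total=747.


Mutation score = killed / total * 100
Mutation score = 42 / 747 * 100
Mutation score = 5.62%

5.62%


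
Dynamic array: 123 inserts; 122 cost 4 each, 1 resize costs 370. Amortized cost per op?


Formula: Amortized cost = Total cost / Operations
Total cost = (122 * 4) + (1 * 370)
Total cost = 488 + 370 = 858
Amortized = 858 / 123 = 6.9756

6.9756


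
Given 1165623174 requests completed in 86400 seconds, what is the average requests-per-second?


Formula: throughput = requests / seconds
throughput = 1165623174 / 86400
throughput = 13491.01 requests/second

13491.01 requests/second


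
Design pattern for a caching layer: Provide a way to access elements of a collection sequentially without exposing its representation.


This matches the Iterator pattern

Iterator


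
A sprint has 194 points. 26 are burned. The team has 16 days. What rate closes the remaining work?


Formula: Required rate = Remaining points / Days left
Remaining = 194 - 26 = 168 points
Required rate = 168 / 16 = 10.5 points/day

10.5 points/day


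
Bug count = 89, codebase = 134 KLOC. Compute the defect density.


Defect density = defects / KLOC
Defect density = 89 / 134
Defect density = 0.664 defects/KLOC

0.664 defects/KLOC


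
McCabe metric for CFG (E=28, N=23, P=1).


Formula: V(G) = E - N + 2P
V(G) = 28 - 23 + 2*1
V(G) = 5 + 2
V(G) = 7

7


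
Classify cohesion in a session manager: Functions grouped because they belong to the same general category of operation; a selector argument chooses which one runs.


Reasoning: Grouped by category of activity, not by data or sequence
Type: Logical cohesion

Logical cohesion


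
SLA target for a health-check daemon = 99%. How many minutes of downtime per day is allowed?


Formula: allowed downtime = period * (100 - SLA) / 100
Period (day) = 1440 minutes
Unavailability fraction = (100 - 99.0) / 100
Allowed downtime = 1440 * (100 - 99.0) / 100
Allowed downtime = 14.4 minutes

14.4 minutes


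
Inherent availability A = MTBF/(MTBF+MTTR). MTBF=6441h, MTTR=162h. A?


Availability = MTBF / (MTBF + MTTR)
Availability = 6441 / (6441 + 162)
Availability = 6441 / 6603
Availability = 97.5466%

97.5466%


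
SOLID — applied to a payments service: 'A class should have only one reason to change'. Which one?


This describes the Single Responsibility Principle (SRP)

Single Responsibility Principle (SRP)


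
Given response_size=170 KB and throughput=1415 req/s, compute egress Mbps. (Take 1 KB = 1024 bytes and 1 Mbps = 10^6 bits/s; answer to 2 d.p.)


Formula: Mbps = payload_bytes * RPS * 8 / 1e6
Payload per request = 170 KB = 170 * 1024 = 174080 bytes
Total bytes/sec = 174080 * 1415 = 246323200
Total bits/sec = 246323200 * 8 = 1970585600
Mbps = 1970585600 / 1e6 = 1970.59

1970.59 Mbps


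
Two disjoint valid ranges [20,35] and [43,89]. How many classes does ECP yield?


Valid ranges: [20,35] and [43,89]
Class 1: x < 20 — invalid
Class 2: 20 ≤ x ≤ 35 — valid
Class 3: 35 < x < 43 — invalid (gap between ranges)
Class 4: 43 ≤ x ≤ 89 — valid
Class 5: x > 89 — invalid
Total equivalence classes: 5

5 equivalence classes


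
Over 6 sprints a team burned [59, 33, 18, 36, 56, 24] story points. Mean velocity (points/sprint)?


Formula: Avg velocity = Total points / Number of sprints
Points: [59, 33, 18, 36, 56, 24]
Sum = 59 + 33 + 18 + 36 + 56 + 24 = 226
Avg velocity = 226 / 6 = 37.67 points/sprint

37.67 points/sprint


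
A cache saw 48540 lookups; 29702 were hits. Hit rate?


Formula: hit rate = hits / (hits + misses) * 100
hit rate = 29702 / (29702 + 18838) * 100
hit rate = 29702 / 48540 * 100
hit rate = 61.19%

61.19%


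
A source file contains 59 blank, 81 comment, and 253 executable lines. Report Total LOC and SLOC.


Total LOC = blank + comment + code
Total LOC = 59 + 81 + 253 = 393
SLOC (source only) = code = 253

Total LOC: 393, SLOC: 253


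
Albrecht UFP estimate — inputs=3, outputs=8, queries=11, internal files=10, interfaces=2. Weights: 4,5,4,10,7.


UFP = EI*4 + EO*5 + EQ*4 + ILF*10 + EIF*7
UFP = 3*4 + 8*5 + 11*4 + 10*10 + 2*7
UFP = 12 + 40 + 44 + 100 + 14
UFP = 210

210


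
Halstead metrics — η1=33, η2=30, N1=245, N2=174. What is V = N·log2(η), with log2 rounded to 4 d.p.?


Formula: V = N * log2(η), where N = N1 + N2 and η = η1 + η2
η = 33 + 30 = 63
N = 245 + 174 = 419
log2(63) ≈ 5.9773
V = 419 * 5.9773 = 2504.49

2504.49


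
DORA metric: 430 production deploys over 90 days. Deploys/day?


Formula: deployments per day = releases / days
= 430 / 90
= 4.778 deploys/day
(equivalently, 33.44 deploys/week)

4.778 deploys/day


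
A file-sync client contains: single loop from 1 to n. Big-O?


Reasoning: one pass through n items
Complexity: O(n)

O(n)


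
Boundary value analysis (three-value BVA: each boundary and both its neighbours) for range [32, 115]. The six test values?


Range: [32, 115]
Boundaries: just below min, min, min+1, max-1, max, just above max
Values: [31, 32, 33, 114, 115, 116]

[31, 32, 33, 114, 115, 116]


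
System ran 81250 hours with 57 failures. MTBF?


Formula: MTBF = Total operating time / Number of failures
MTBF = 81250 / 57
MTBF = 1425.44 hours

1425.44 hours


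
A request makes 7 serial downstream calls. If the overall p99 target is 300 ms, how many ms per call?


Formula: per_stage = total_budget / stages
per_stage = 300 / 7
per_stage = 42.86 ms

42.86 ms


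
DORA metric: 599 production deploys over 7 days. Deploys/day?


Formula: deployments per day = releases / days
= 599 / 7
= 85.571 deploys/day
(equivalently, 599.0 deploys/week)

85.571 deploys/day


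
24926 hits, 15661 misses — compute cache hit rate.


Formula: hit rate = hits / (hits + misses) * 100
hit rate = 24926 / (24926 + 15661) * 100
hit rate = 24926 / 40587 * 100
hit rate = 61.41%

61.41%


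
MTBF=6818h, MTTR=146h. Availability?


Availability = MTBF / (MTBF + MTTR)
Availability = 6818 / (6818 + 146)
Availability = 6818 / 6964
Availability = 97.9035%

97.9035%


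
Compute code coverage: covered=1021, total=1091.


Coverage = covered / total * 100
Coverage = 1021 / 1091 * 100
Coverage = 93.58%

93.58%


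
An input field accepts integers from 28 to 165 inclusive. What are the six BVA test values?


Range: [28, 165]
Boundaries: just below min, min, min+1, max-1, max, just above max
Values: [27, 28, 29, 164, 165, 166]

[27, 28, 29, 164, 165, 166]


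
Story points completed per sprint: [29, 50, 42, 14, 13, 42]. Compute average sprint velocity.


Formula: Avg velocity = Total points / Number of sprints
Points: [29, 50, 42, 14, 13, 42]
Sum = 29 + 50 + 42 + 14 + 13 + 42 = 190
Avg velocity = 190 / 6 = 31.67 points/sprint

31.67 points/sprint


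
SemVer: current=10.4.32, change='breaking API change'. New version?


Current: 10.4.32
Change category: 'breaking API change' → major bump
SemVer rule: major bump → increment MAJOR, reset MINOR and PATCH to 0
New: 11.0.0

11.0.0


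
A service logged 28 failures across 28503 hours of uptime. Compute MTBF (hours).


Formula: MTBF = Total operating time / Number of failures
MTBF = 28503 / 28
MTBF = 1017.96 hours

1017.96 hours


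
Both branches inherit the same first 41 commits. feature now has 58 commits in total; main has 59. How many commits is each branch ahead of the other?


Common ancestor: commit #41
feature commits after divergence: 58 - 41 = 17
main commits after divergence: 59 - 41 = 18
feature is 17 commits ahead of main
main is 18 commits ahead of feature

feature ahead: 17, main ahead: 18


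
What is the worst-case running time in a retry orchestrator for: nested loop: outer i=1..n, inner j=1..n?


Reasoning: n iterations times n iterations
Complexity: O(n^2)

O(n^2)


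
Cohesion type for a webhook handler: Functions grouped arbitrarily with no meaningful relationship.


Reasoning: Worst: random grouping
Type: Coincidental cohesion

Coincidental cohesion


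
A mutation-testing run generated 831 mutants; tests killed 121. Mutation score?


Mutation score = killed / total * 100
Mutation score = 121 / 831 * 100
Mutation score = 14.56%

14.56%


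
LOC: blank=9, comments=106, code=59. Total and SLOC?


Total LOC = blank + comment + code
Total LOC = 9 + 106 + 59 = 174
SLOC (source only) = code = 59

Total LOC: 174, SLOC: 59


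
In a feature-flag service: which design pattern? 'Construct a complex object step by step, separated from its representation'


This matches the Builder pattern

Builder


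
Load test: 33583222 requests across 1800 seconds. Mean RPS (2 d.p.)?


Formula: throughput = requests / seconds
throughput = 33583222 / 1800
throughput = 18657.35 requests/second

18657.35 requests/second


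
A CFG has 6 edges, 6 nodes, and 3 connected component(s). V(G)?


Formula: V(G) = E - N + 2P
V(G) = 6 - 6 + 2*3
V(G) = 0 + 6
V(G) = 6

6


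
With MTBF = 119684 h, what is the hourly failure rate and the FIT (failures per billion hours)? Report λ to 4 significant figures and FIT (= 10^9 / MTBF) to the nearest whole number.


Formula: λ = 1 / MTBF; FIT = λ × 1e9 = 1e9 / MTBF
λ = 1 / 119684 ≈ 8.355e-06 failures/hour
FIT = 1e9 / 119684 ≈ 8355 failures per 1e9 hours (nearest whole number)

λ = 8.355e-06 /h, FIT = 8355


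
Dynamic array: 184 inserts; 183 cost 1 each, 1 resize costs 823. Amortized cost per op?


Formula: Amortized cost = Total cost / Operations
Total cost = (183 * 1) + (1 * 823)
Total cost = 183 + 823 = 1006
Amortized = 1006 / 184 = 5.4674

5.4674


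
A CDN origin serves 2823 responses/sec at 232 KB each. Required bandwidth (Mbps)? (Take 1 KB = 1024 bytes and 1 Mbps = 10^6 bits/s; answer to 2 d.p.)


Formula: Mbps = payload_bytes * RPS * 8 / 1e6
Payload per request = 232 KB = 232 * 1024 = 237568 bytes
Total bytes/sec = 237568 * 2823 = 670654464
Total bits/sec = 670654464 * 8 = 5365235712
Mbps = 5365235712 / 1e6 = 5365.24

5365.24 Mbps


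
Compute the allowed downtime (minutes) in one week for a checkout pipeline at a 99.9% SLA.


Formula: allowed downtime = period * (100 - SLA) / 100
Period (week) = 10080 minutes
Unavailability fraction = (100 - 99.9) / 100
Allowed downtime = 10080 * (100 - 99.9) / 100
Allowed downtime = 10.08 minutes

10.08 minutes


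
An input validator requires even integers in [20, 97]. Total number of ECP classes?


Constraint: even integers in [20, 97]
Class 1: x < 20 — out-of-range invalid
Class 2: x in [20,97] but odd — wrong type invalid
Class 3: x in [20,97] and even — valid
Class 4: x > 97 — out-of-range invalid
Total equivalence classes: 4

4 equivalence classes


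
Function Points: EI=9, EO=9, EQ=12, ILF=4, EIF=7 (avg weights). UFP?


UFP = EI*4 + EO*5 + EQ*4 + ILF*10 + EIF*7
UFP = 9*4 + 9*5 + 12*4 + 4*10 + 7*7
UFP = 36 + 45 + 48 + 40 + 49
UFP = 218

218


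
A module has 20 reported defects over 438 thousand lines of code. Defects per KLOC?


Defect density = defects / KLOC
Defect density = 20 / 438
Defect density = 0.046 defects/KLOC

0.046 defects/KLOC


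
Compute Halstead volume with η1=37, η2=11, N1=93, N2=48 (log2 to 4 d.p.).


Formula: V = N * log2(η), where N = N1 + N2 and η = η1 + η2
η = 37 + 11 = 48
N = 93 + 48 = 141
log2(48) ≈ 5.5850
V = 141 * 5.5850 = 787.49

787.49


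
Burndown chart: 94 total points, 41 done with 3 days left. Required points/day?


Formula: Required rate = Remaining points / Days left
Remaining = 94 - 41 = 53 points
Required rate = 53 / 3 = 17.67 points/day

17.67 points/day


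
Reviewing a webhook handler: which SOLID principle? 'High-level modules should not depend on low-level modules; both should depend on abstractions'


This describes the Dependency Inversion Principle (DIP)

Dependency Inversion Principle (DIP)


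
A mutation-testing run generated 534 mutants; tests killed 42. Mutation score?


Mutation score = killed / total * 100
Mutation score = 42 / 534 * 100
Mutation score = 7.87%

7.87%


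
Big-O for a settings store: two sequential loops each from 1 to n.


Reasoning: sequential dominates: O(n) + O(n) = O(n)
Complexity: O(n)

O(n)


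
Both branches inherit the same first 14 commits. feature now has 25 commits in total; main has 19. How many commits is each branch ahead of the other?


Common ancestor: commit #14
feature commits after divergence: 25 - 14 = 11
main commits after divergence: 19 - 14 = 5
feature is 11 commits ahead of main
main is 5 commits ahead of feature

feature ahead: 11, main ahead: 5


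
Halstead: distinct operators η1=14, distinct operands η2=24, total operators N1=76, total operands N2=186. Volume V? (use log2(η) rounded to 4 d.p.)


Formula: V = N * log2(η), where N = N1 + N2 and η = η1 + η2
η = 14 + 24 = 38
N = 76 + 186 = 262
log2(38) ≈ 5.2479
V = 262 * 5.2479 = 1374.95

1374.95


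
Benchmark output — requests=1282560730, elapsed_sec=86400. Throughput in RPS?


Formula: throughput = requests / seconds
throughput = 1282560730 / 86400
throughput = 14844.45 requests/second

14844.45 requests/second


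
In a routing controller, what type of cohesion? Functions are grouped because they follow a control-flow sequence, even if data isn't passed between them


Reasoning: Grouped by order of execution within a routine, not by data flow
Type: Procedural cohesion

Procedural cohesion


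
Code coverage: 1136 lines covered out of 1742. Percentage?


Coverage = covered / total * 100
Coverage = 1136 / 1742 * 100
Coverage = 65.21%

65.21%


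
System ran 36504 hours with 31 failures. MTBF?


Formula: MTBF = Total operating time / Number of failures
MTBF = 36504 / 31
MTBF = 1177.55 hours

1177.55 hours


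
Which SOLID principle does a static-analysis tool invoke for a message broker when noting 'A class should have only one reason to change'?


This describes the Single Responsibility Principle (SRP)

Single Responsibility Principle (SRP)


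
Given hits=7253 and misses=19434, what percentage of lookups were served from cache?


Formula: hit rate = hits / (hits + misses) * 100
hit rate = 7253 / (7253 + 19434) * 100
hit rate = 7253 / 26687 * 100
hit rate = 27.18%

27.18%


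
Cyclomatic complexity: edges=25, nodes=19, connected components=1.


Formula: V(G) = E - N + 2P
V(G) = 25 - 19 + 2*1
V(G) = 6 + 2
V(G) = 8

8


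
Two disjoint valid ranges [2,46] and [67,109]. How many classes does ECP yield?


Valid ranges: [2,46] and [67,109]
Class 1: x < 2 — invalid
Class 2: 2 ≤ x ≤ 46 — valid
Class 3: 46 < x < 67 — invalid (gap between ranges)
Class 4: 67 ≤ x ≤ 109 — valid
Class 5: x > 109 — invalid
Total equivalence classes: 5

5 equivalence classes


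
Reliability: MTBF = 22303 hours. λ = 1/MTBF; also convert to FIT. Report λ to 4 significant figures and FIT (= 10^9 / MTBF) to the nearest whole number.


Formula: λ = 1 / MTBF; FIT = λ × 1e9 = 1e9 / MTBF
λ = 1 / 22303 ≈ 4.484e-05 failures/hour
FIT = 1e9 / 22303 ≈ 44837 failures per 1e9 hours (nearest whole number)

λ = 4.484e-05 /h, FIT = 44837


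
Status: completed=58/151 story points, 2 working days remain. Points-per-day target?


Formula: Required rate = Remaining points / Days left
Remaining = 151 - 58 = 93 points
Required rate = 93 / 2 = 46.5 points/day

46.5 points/day


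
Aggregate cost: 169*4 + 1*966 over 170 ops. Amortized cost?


Formula: Amortized cost = Total cost / Operations
Total cost = (169 * 4) + (1 * 966)
Total cost = 676 + 966 = 1642
Amortized = 1642 / 170 = 9.6588

9.6588


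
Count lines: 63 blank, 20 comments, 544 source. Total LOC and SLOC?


Total LOC = blank + comment + code
Total LOC = 63 + 20 + 544 = 627
SLOC (source only) = code = 544

Total LOC: 627, SLOC: 544


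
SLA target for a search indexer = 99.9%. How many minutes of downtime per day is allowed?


Formula: allowed downtime = period * (100 - SLA) / 100
Period (day) = 1440 minutes
Unavailability fraction = (100 - 99.9) / 100
Allowed downtime = 1440 * (100 - 99.9) / 100
Allowed downtime = 1.44 minutes

1.44 minutes


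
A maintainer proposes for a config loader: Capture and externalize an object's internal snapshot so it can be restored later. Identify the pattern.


This matches the Memento pattern

Memento


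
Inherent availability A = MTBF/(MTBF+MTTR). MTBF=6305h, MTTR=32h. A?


Availability = MTBF / (MTBF + MTTR)
Availability = 6305 / (6305 + 32)
Availability = 6305 / 6337
Availability = 99.495%

99.495%


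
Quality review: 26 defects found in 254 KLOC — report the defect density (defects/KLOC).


Defect density = defects / KLOC
Defect density = 26 / 254
Defect density = 0.102 defects/KLOC

0.102 defects/KLOC


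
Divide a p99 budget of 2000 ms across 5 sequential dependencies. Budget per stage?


Formula: per_stage = total_budget / stages
per_stage = 2000 / 5
per_stage = 400.0 ms

400.0 ms


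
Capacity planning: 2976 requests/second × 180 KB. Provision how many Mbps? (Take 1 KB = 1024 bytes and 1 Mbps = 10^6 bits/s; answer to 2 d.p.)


Formula: Mbps = payload_bytes * RPS * 8 / 1e6
Payload per request = 180 KB = 180 * 1024 = 184320 bytes
Total bytes/sec = 184320 * 2976 = 548536320
Total bits/sec = 548536320 * 8 = 4388290560
Mbps = 4388290560 / 1e6 = 4388.29

4388.29 Mbps


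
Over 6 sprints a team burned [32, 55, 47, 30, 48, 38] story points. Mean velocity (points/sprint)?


Formula: Avg velocity = Total points / Number of sprints
Points: [32, 55, 47, 30, 48, 38]
Sum = 32 + 55 + 47 + 30 + 48 + 38 = 250
Avg velocity = 250 / 6 = 41.67 points/sprint

41.67 points/sprint


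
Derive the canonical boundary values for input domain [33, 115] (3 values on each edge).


Range: [33, 115]
Boundaries: just below min, min, min+1, max-1, max, just above max
Values: [32, 33, 34, 114, 115, 116]

[32, 33, 34, 114, 115, 116]


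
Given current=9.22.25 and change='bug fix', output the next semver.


Current: 9.22.25
Change category: 'bug fix' → patch bump
SemVer rule: patch bump → increment PATCH (MAJOR and MINOR unchanged)
New: 9.22.26

9.22.26


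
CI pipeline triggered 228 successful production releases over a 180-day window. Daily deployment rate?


Formula: deployments per day = releases / days
= 228 / 180
= 1.267 deploys/day
(equivalently, 8.87 deploys/week)

1.267 deploys/day


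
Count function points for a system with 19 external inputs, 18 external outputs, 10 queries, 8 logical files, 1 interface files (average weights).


UFP = EI*4 + EO*5 + EQ*4 + ILF*10 + EIF*7
UFP = 19*4 + 18*5 + 10*4 + 8*10 + 1*7
UFP = 76 + 90 + 40 + 80 + 7
UFP = 293

293


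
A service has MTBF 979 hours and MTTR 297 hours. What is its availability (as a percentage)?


Availability = MTBF / (MTBF + MTTR)
Availability = 979 / (979 + 297)
Availability = 979 / 1276
Availability = 76.7241%

76.7241%


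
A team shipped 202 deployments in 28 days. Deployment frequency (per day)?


Formula: deployments per day = releases / days
= 202 / 28
= 7.214 deploys/day
(equivalently, 50.5 deploys/week)

7.214 deploys/day


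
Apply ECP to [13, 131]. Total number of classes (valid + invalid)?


Valid range: [13, 131]
Class 1: x < 13 — invalid
Class 2: 13 ≤ x ≤ 131 — valid
Class 3: x > 131 — invalid
Total equivalence classes: 3

3 equivalence classes


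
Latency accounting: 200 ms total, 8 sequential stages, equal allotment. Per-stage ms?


Formula: per_stage = total_budget / stages
per_stage = 200 / 8
per_stage = 25.0 ms

25.0 ms


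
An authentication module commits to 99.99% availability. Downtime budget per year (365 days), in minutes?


Formula: allowed downtime = period * (100 - SLA) / 100
Period (year (365 days)) = 525600 minutes
Unavailability fraction = (100 - 99.99) / 100
Allowed downtime = 525600 * (100 - 99.99) / 100
Allowed downtime = 52.56 minutes

52.56 minutes


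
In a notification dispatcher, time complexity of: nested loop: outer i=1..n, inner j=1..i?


Reasoning: triangle: n(n+1)/2 ~ n^2/2
Complexity: O(n^2)

O(n^2)


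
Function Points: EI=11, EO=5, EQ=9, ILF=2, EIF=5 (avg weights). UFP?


UFP = EI*4 + EO*5 + EQ*4 + ILF*10 + EIF*7
UFP = 11*4 + 5*5 + 9*4 + 2*10 + 5*7
UFP = 44 + 25 + 36 + 20 + 35
UFP = 160

160


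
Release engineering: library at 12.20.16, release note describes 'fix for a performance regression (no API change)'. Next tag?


Current: 12.20.16
Change category: 'fix for a performance regression (no API change)' → patch bump
SemVer rule: patch bump → increment PATCH (MAJOR and MINOR unchanged)
New: 12.20.17

12.20.17


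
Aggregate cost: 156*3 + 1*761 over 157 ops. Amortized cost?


Formula: Amortized cost = Total cost / Operations
Total cost = (156 * 3) + (1 * 761)
Total cost = 468 + 761 = 1229
Amortized = 1229 / 157 = 7.828

7.828


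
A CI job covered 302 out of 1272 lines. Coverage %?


Coverage = covered / total * 100
Coverage = 302 / 1272 * 100
Coverage = 23.74%

23.74%


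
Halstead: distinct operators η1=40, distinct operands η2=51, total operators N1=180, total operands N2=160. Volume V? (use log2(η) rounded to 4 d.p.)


Formula: V = N * log2(η), where N = N1 + N2 and η = η1 + η2
η = 40 + 51 = 91
N = 180 + 160 = 340
log2(91) ≈ 6.5078
V = 340 * 6.5078 = 2212.65

2212.65


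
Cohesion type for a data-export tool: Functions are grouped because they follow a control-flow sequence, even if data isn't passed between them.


Reasoning: Grouped by order of execution within a routine, not by data flow
Type: Procedural cohesion

Procedural cohesion


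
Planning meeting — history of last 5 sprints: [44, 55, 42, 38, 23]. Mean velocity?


Formula: Avg velocity = Total points / Number of sprints
Points: [44, 55, 42, 38, 23]
Sum = 44 + 55 + 42 + 38 + 23 = 202
Avg velocity = 202 / 5 = 40.4 points/sprint

40.4 points/sprint


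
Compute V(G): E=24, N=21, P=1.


Formula: V(G) = E - N + 2P
V(G) = 24 - 21 + 2*1
V(G) = 3 + 2
V(G) = 5

5


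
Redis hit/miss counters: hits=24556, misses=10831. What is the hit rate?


Formula: hit rate = hits / (hits + misses) * 100
hit rate = 24556 / (24556 + 10831) * 100
hit rate = 24556 / 35387 * 100
hit rate = 69.39%

69.39%


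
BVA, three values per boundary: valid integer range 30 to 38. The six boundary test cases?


Range: [30, 38]
Boundaries: just below min, min, min+1, max-1, max, just above max
Values: [29, 30, 31, 37, 38, 39]

[29, 30, 31, 37, 38, 39]


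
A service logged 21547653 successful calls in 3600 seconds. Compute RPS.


Formula: throughput = requests / seconds
throughput = 21547653 / 3600
throughput = 5985.46 requests/second

5985.46 requests/second


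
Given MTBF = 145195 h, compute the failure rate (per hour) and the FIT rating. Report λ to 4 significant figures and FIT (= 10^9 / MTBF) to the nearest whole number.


Formula: λ = 1 / MTBF; FIT = λ × 1e9 = 1e9 / MTBF
λ = 1 / 145195 ≈ 6.887e-06 failures/hour
FIT = 1e9 / 145195 ≈ 6887 failures per 1e9 hours (nearest whole number)

λ = 6.887e-06 /h, FIT = 6887


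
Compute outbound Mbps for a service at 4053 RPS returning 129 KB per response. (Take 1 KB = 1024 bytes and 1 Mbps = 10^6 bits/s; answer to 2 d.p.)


Formula: Mbps = payload_bytes * RPS * 8 / 1e6
Payload per request = 129 KB = 129 * 1024 = 132096 bytes
Total bytes/sec = 132096 * 4053 = 535385088
Total bits/sec = 535385088 * 8 = 4283080704
Mbps = 4283080704 / 1e6 = 4283.08

4283.08 Mbps


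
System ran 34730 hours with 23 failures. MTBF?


Formula: MTBF = Total operating time / Number of failures
MTBF = 34730 / 23
MTBF = 1510.0 hours

1510.0 hours


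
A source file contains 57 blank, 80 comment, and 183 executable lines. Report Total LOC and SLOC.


Total LOC = blank + comment + code
Total LOC = 57 + 80 + 183 = 320
SLOC (source only) = code = 183

Total LOC: 320, SLOC: 183


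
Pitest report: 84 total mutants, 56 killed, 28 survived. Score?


Mutation score = killed / total * 100
Mutation score = 56 / 84 * 100
Mutation score = 66.67%

66.67%


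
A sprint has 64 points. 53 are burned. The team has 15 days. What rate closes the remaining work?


Formula: Required rate = Remaining points / Days left
Remaining = 64 - 53 = 11 points
Required rate = 11 / 15 = 0.73 points/day

0.73 points/day


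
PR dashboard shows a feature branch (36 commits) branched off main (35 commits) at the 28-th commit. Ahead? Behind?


Common ancestor: commit #28
feature commits after divergence: 36 - 28 = 8
main commits after divergence: 35 - 28 = 7
feature is 8 commits ahead of main
main is 7 commits ahead of feature

feature ahead: 8, main ahead: 7


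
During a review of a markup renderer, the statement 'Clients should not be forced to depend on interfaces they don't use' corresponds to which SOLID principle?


This describes the Interface Segregation Principle (ISP)

Interface Segregation Principle (ISP)


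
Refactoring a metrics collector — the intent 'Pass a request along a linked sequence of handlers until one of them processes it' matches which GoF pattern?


This matches the Chain of Responsibility pattern

Chain of Responsibility


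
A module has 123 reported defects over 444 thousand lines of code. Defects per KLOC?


Defect density = defects / KLOC
Defect density = 123 / 444
Defect density = 0.277 defects/KLOC

0.277 defects/KLOC


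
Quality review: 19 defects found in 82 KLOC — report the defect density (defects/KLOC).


Defect density = defects / KLOC
Defect density = 19 / 82
Defect density = 0.232 defects/KLOC

0.232 defects/KLOC


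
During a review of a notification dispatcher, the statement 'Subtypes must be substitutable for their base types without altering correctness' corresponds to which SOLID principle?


This describes the Liskov Substitution Principle (LSP)

Liskov Substitution Principle (LSP)


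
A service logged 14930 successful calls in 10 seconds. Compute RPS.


Formula: throughput = requests / seconds
throughput = 14930 / 10
throughput = 1493.0 requests/second

1493.0 requests/second


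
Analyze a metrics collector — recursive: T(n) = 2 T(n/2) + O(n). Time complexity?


Reasoning: master theorem case 2 (merge-sort recurrence)
Complexity: O(n log n)

O(n log n)


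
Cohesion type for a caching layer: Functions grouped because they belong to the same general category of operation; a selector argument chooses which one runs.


Reasoning: Grouped by category of activity, not by data or sequence
Type: Logical cohesion

Logical cohesion


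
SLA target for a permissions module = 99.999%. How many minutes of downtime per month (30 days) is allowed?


Formula: allowed downtime = period * (100 - SLA) / 100
Period (month (30 days)) = 43200 minutes
Unavailability fraction = (100 - 99.999) / 100
Allowed downtime = 43200 * (100 - 99.999) / 100
Allowed downtime = 0.432 minutes

0.432 minutes


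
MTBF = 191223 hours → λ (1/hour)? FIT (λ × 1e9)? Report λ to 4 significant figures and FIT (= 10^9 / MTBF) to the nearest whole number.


Formula: λ = 1 / MTBF; FIT = λ × 1e9 = 1e9 / MTBF
λ = 1 / 191223 ≈ 5.229e-06 failures/hour
FIT = 1e9 / 191223 ≈ 5229 failures per 1e9 hours (nearest whole number)

λ = 5.229e-06 /h, FIT = 5229


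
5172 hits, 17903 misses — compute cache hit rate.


Formula: hit rate = hits / (hits + misses) * 100
hit rate = 5172 / (5172 + 17903) * 100
hit rate = 5172 / 23075 * 100
hit rate = 22.41%

22.41%


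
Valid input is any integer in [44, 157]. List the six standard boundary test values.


Range: [44, 157]
Boundaries: just below min, min, min+1, max-1, max, just above max
Values: [43, 44, 45, 156, 157, 158]

[43, 44, 45, 156, 157, 158]


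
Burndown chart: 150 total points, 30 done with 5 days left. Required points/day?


Formula: Required rate = Remaining points / Days left
Remaining = 150 - 30 = 120 points
Required rate = 120 / 5 = 24.0 points/day

24.0 points/day


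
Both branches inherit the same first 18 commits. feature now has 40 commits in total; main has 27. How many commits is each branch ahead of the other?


Common ancestor: commit #18
feature commits after divergence: 40 - 18 = 22
main commits after divergence: 27 - 18 = 9
feature is 22 commits ahead of main
main is 9 commits ahead of feature

feature ahead: 22, main ahead: 9


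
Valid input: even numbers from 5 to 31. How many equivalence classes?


Constraint: even integers in [5, 31]
Class 1: x < 5 — out-of-range invalid
Class 2: x in [5,31] but odd — wrong type invalid
Class 3: x in [5,31] and even — valid
Class 4: x > 31 — out-of-range invalid
Total equivalence classes: 4

4 equivalence classes


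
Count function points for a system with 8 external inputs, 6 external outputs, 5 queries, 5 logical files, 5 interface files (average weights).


UFP = EI*4 + EO*5 + EQ*4 + ILF*10 + EIF*7
UFP = 8*4 + 6*5 + 5*4 + 5*10 + 5*7
UFP = 32 + 30 + 20 + 50 + 35
UFP = 167

167


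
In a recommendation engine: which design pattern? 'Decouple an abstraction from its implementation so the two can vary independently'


This matches the Bridge pattern

Bridge


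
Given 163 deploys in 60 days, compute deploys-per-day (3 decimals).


Formula: deployments per day = releases / days
= 163 / 60
= 2.717 deploys/day
(equivalently, 19.02 deploys/week)

2.717 deploys/day


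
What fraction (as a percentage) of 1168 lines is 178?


Coverage = covered / total * 100
Coverage = 178 / 1168 * 100
Coverage = 15.24%

15.24%


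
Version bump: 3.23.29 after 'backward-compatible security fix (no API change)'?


Current: 3.23.29
Change category: 'backward-compatible security fix (no API change)' → patch bump
SemVer rule: patch bump → increment PATCH (MAJOR and MINOR unchanged)
New: 3.23.30

3.23.30


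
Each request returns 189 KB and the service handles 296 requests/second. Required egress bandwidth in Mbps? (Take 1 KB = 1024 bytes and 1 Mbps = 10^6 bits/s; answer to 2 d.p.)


Formula: Mbps = payload_bytes * RPS * 8 / 1e6
Payload per request = 189 KB = 189 * 1024 = 193536 bytes
Total bytes/sec = 193536 * 296 = 57286656
Total bits/sec = 57286656 * 8 = 458293248
Mbps = 458293248 / 1e6 = 458.29

458.29 Mbps


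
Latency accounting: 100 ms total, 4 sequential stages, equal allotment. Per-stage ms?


Formula: per_stage = total_budget / stages
per_stage = 100 / 4
per_stage = 25.0 ms

25.0 ms


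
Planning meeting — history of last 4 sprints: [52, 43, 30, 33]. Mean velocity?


Formula: Avg velocity = Total points / Number of sprints
Points: [52, 43, 30, 33]
Sum = 52 + 43 + 30 + 33 = 158
Avg velocity = 158 / 4 = 39.5 points/sprint

39.5 points/sprint


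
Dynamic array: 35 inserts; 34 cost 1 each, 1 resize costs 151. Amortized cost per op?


Formula: Amortized cost = Total cost / Operations
Total cost = (34 * 1) + (1 * 151)
Total cost = 34 + 151 = 185
Amortized = 185 / 35 = 5.2857

5.2857


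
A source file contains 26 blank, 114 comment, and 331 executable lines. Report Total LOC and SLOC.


Total LOC = blank + comment + code
Total LOC = 26 + 114 + 331 = 471
SLOC (source only) = code = 331

Total LOC: 471, SLOC: 331


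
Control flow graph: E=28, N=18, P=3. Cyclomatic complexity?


Formula: V(G) = E - N + 2P
V(G) = 28 - 18 + 2*3
V(G) = 10 + 6
V(G) = 16

16


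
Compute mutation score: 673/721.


Mutation score = killed / total * 100
Mutation score = 673 / 721 * 100
Mutation score = 93.34%

93.34%


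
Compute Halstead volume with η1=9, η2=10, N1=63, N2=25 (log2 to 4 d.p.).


Formula: V = N * log2(η), where N = N1 + N2 and η = η1 + η2
η = 9 + 10 = 19
N = 63 + 25 = 88
log2(19) ≈ 4.2479
V = 88 * 4.2479 = 373.82

373.82


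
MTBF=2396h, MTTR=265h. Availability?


Availability = MTBF / (MTBF + MTTR)
Availability = 2396 / (2396 + 265)
Availability = 2396 / 2661
Availability = 90.0413%

90.0413%


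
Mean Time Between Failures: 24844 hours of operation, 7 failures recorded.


Formula: MTBF = Total operating time / Number of failures
MTBF = 24844 / 7
MTBF = 3549.14 hours

3549.14 hours


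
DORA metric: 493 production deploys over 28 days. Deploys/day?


Formula: deployments per day = releases / days
= 493 / 28
= 17.607 deploys/day
(equivalently, 123.25 deploys/week)

17.607 deploys/day


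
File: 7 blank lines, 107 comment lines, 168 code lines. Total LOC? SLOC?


Total LOC = blank + comment + code
Total LOC = 7 + 107 + 168 = 282
SLOC (source only) = code = 168

Total LOC: 282, SLOC: 168


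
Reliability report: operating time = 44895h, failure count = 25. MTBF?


Formula: MTBF = Total operating time / Number of failures
MTBF = 44895 / 25
MTBF = 1795.8 hours

1795.8 hours


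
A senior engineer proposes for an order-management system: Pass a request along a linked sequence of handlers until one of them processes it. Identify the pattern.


This matches the Chain of Responsibility pattern

Chain of Responsibility


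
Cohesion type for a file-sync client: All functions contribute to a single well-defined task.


Reasoning: Best: single purpose
Type: Functional cohesion

Functional cohesion


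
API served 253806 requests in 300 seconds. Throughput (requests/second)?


Formula: throughput = requests / seconds
throughput = 253806 / 300
throughput = 846.02 requests/second

846.02 requests/second


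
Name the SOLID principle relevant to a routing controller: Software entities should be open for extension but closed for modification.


This describes the Open/Closed Principle (OCP)

Open/Closed Principle (OCP)


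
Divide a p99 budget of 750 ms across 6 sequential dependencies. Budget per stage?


Formula: per_stage = total_budget / stages
per_stage = 750 / 6
per_stage = 125.0 ms

125.0 ms


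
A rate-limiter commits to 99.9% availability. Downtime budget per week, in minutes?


Formula: allowed downtime = period * (100 - SLA) / 100
Period (week) = 10080 minutes
Unavailability fraction = (100 - 99.9) / 100
Allowed downtime = 10080 * (100 - 99.9) / 100
Allowed downtime = 10.08 minutes

10.08 minutes


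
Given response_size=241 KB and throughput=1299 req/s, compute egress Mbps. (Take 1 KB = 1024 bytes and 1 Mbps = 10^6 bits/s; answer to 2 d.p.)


Formula: Mbps = payload_bytes * RPS * 8 / 1e6
Payload per request = 241 KB = 241 * 1024 = 246784 bytes
Total bytes/sec = 246784 * 1299 = 320572416
Total bits/sec = 320572416 * 8 = 2564579328
Mbps = 2564579328 / 1e6 = 2564.58

2564.58 Mbps


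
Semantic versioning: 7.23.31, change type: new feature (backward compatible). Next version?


Current: 7.23.31
Change category: 'new feature (backward compatible)' → minor bump
SemVer rule: minor bump → increment MINOR, reset PATCH to 0 (MAJOR unchanged)
New: 7.24.0

7.24.0


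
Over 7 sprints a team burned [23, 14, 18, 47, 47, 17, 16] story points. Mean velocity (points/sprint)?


Formula: Avg velocity = Total points / Number of sprints
Points: [23, 14, 18, 47, 47, 17, 16]
Sum = 23 + 14 + 18 + 47 + 47 + 17 + 16 = 182
Avg velocity = 182 / 7 = 26.0 points/sprint

26.0 points/sprint


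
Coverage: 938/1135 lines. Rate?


Coverage = covered / total * 100
Coverage = 938 / 1135 * 100
Coverage = 82.64%

82.64%


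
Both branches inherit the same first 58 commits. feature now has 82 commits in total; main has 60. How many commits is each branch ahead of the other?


Common ancestor: commit #58
feature commits after divergence: 82 - 58 = 24
main commits after divergence: 60 - 58 = 2
feature is 24 commits ahead of main
main is 2 commits ahead of feature

feature ahead: 24, main ahead: 2


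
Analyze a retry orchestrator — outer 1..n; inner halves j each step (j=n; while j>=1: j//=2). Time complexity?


Reasoning: n times log n
Complexity: O(n log n)

O(n log n)


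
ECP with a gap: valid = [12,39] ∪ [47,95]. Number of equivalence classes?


Valid ranges: [12,39] and [47,95]
Class 1: x < 12 — invalid
Class 2: 12 ≤ x ≤ 39 — valid
Class 3: 39 < x < 47 — invalid (gap between ranges)
Class 4: 47 ≤ x ≤ 95 — valid
Class 5: x > 95 — invalid
Total equivalence classes: 5

5 equivalence classes


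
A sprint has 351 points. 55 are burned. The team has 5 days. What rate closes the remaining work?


Formula: Required rate = Remaining points / Days left
Remaining = 351 - 55 = 296 points
Required rate = 296 / 5 = 59.2 points/day

59.2 points/day


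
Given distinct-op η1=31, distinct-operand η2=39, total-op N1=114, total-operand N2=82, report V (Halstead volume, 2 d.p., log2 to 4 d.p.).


Formula: V = N * log2(η), where N = N1 + N2 and η = η1 + η2
η = 31 + 39 = 70
N = 114 + 82 = 196
log2(70) ≈ 6.1293
V = 196 * 6.1293 = 1201.34

1201.34


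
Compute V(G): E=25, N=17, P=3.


Formula: V(G) = E - N + 2P
V(G) = 25 - 17 + 2*3
V(G) = 8 + 6
V(G) = 14

14


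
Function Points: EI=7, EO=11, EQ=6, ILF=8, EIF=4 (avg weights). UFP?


UFP = EI*4 + EO*5 + EQ*4 + ILF*10 + EIF*7
UFP = 7*4 + 11*5 + 6*4 + 8*10 + 4*7
UFP = 28 + 55 + 24 + 80 + 28
UFP = 215

215


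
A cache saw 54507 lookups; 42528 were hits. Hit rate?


Formula: hit rate = hits / (hits + misses) * 100
hit rate = 42528 / (42528 + 11979) * 100
hit rate = 42528 / 54507 * 100
hit rate = 78.02%

78.02%


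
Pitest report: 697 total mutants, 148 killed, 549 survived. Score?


Mutation score = killed / total * 100
Mutation score = 148 / 697 * 100
Mutation score = 21.23%

21.23%


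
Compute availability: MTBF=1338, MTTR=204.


Availability = MTBF / (MTBF + MTTR)
Availability = 1338 / (1338 + 204)
Availability = 1338 / 1542
Availability = 86.7704%

86.7704%
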